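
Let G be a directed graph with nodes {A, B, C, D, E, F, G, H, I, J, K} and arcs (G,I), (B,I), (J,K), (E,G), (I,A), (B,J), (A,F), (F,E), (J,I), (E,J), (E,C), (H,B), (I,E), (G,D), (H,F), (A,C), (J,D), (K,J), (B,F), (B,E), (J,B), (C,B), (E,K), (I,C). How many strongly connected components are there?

{A, B, C, E, F, G, I, J, K} are all mutually reachable — one SCC of size 9.
{D} is an SCC by itself.
{H} is an SCC by itself.
That gives 3 strongly connected components.

3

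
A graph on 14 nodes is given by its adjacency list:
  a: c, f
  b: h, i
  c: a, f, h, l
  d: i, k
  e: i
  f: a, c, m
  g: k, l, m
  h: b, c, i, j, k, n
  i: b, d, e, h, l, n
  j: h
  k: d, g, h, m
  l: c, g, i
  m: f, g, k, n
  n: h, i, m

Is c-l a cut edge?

After removing c-l, the path c-h-i-l still connects them, so the edge is not a bridge.

No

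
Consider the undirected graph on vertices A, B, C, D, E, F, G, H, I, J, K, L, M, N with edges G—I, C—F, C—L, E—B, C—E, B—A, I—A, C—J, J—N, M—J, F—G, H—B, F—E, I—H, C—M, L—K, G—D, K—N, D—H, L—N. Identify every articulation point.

C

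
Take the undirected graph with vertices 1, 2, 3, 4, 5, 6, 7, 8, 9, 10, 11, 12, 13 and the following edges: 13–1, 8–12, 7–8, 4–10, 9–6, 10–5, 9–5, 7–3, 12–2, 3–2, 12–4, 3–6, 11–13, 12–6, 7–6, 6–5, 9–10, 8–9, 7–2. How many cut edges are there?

2

The edges on the cycle 7-3-2-12-8-7 are not bridges since each lies on that cycle.
But removing 11–13 disconnects 11 from 13; removing 13–1 disconnects 13 from 1 — these are bridges.
That makes 2 bridges.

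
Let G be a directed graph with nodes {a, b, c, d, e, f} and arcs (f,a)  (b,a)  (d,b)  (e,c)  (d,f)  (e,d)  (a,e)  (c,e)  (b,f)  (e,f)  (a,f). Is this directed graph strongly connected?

From a we can reach every vertex (a, b, c, d, e, f), and every vertex can reach a (a, b, c, d, e, f). So the whole graph is one strongly connected component.

Yes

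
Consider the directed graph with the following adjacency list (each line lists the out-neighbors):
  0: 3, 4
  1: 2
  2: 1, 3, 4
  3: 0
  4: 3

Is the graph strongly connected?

There is no directed path from 3 to 2, so the graph is not strongly connected.

No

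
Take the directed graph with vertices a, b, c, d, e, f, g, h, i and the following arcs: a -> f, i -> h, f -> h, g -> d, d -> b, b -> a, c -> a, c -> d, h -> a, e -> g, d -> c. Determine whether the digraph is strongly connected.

No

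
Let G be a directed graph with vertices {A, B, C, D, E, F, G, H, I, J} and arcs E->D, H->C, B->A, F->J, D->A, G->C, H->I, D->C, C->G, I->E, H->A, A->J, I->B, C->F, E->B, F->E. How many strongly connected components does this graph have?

6

{C, D, E, F, G} are all mutually reachable — one SCC of size 5.
{I} is an SCC by itself.
{J} is an SCC by itself.
{H} is an SCC by itself.
{B} is an SCC by itself.
(and 1 more singleton SCC)
That gives 6 strongly connected components.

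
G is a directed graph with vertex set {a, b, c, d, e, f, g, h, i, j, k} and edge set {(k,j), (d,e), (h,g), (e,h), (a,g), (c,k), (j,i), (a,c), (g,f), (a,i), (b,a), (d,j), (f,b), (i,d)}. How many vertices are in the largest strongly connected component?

11

{a, b, c, d, e, f, g, h, i, j, k} are all mutually reachable — one SCC of size 11.
The largest has 11 vertices.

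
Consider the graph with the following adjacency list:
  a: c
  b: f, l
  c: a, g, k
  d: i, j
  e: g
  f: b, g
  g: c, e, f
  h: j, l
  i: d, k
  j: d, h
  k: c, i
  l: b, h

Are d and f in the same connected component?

From d we can reach a, b, c, d, e, f, g, h, i, j, k, l, which includes f.

Yes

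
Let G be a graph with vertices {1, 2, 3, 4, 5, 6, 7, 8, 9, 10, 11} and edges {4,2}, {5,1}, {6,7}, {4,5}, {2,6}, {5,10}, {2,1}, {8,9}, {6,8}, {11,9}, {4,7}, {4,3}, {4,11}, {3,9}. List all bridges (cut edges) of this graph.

10-5

The edges on the cycle 4-3-9-11-4 are not bridges since each lies on that cycle.
But removing 10—5 disconnects 10 from 5 — this is a bridge.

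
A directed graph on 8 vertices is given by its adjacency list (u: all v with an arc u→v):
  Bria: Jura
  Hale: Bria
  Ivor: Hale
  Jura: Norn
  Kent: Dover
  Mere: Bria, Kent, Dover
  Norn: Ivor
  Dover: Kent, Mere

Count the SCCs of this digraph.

2

{Bria, Hale, Ivor, Jura, Norn} are all mutually reachable — one SCC of size 5.
{Kent, Mere, Dover} are all mutually reachable — one SCC of size 3.
That gives 2 strongly connected components.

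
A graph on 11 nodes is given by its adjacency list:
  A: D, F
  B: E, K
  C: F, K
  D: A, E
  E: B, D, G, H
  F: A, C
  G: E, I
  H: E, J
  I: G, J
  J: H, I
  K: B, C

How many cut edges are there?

0

The edges on the cycle E-H-J-I-G-E are not bridges since each lies on that cycle.
Every edge lies on some cycle, so there are no bridges.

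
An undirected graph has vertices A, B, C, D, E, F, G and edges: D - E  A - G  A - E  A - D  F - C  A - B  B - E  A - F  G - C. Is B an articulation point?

No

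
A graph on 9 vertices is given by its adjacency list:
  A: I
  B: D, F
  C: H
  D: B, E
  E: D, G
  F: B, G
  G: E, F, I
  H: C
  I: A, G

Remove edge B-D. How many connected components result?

2

B and D are still connected via B-F-G-E-D, so the component count stays at 2.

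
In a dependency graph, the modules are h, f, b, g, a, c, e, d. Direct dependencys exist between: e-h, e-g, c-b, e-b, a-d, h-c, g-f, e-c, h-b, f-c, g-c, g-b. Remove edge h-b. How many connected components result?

2

h and b are still connected via h-e-b, so the component count stays at 2.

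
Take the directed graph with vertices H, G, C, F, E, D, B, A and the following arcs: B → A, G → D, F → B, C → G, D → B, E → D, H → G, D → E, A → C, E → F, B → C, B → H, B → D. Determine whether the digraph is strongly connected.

Yes

From D we can reach every vertex (A, B, C, D, E, F, G, H), and every vertex can reach D (A, B, C, D, E, F, G, H). So the whole graph is one strongly connected component.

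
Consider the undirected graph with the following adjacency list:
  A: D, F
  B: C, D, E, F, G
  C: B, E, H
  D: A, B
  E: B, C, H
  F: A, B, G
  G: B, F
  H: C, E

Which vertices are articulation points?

Removing B increases the component count from 1 to 2, so B is a cut vertex.
By contrast removing F leaves 1 component; it is not a cut vertex. No other vertex is a cut vertex either.

B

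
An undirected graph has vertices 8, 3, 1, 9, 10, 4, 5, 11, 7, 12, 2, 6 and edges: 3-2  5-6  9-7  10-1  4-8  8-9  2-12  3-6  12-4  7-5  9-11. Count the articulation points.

1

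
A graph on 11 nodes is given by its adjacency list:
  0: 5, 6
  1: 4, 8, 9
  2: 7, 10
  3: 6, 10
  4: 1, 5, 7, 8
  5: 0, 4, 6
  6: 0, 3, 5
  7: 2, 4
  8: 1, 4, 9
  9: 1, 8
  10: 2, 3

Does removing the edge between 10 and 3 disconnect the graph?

After removing 10-3, the path 10-2-7-4-5-6-3 still connects them, so the edge is not a bridge.

No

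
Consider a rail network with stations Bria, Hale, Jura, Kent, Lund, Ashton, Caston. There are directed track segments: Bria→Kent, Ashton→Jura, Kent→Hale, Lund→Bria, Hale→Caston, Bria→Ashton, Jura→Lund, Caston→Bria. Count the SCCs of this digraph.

1

{Bria, Hale, Jura, Kent, Lund, Ashton, Caston} are all mutually reachable — one SCC of size 7.
That gives 1 strongly connected component.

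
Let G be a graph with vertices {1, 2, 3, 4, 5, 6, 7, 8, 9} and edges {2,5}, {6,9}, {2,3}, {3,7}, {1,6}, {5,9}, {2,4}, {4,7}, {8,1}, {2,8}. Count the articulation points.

Removing 2 increases the component count from 1 to 2, so 2 is a cut vertex.
By contrast removing 3 leaves 1 component; it is not a cut vertex. No other vertex is a cut vertex either.

1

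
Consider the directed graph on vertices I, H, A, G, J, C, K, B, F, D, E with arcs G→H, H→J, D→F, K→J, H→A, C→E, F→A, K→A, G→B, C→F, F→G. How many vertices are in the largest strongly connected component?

1

{A} is an SCC by itself.
{G} is an SCC by itself.
{C} is an SCC by itself.
{E} is an SCC by itself.
{H} is an SCC by itself.
(and 6 more singleton SCCs)
The largest has 1 vertex.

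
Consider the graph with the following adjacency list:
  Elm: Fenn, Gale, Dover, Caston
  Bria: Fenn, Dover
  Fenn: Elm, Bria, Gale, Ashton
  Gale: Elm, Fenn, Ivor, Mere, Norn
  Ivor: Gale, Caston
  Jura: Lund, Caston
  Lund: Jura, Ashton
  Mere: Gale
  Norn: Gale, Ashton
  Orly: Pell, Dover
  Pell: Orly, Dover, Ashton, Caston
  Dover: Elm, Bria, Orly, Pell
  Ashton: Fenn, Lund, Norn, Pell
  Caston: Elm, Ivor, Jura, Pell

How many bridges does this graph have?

1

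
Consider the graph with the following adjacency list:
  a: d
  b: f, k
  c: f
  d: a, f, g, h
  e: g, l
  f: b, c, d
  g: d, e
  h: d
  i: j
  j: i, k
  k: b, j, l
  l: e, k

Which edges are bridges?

The edges on the cycle g-e-l-k-b-f-d-g are not bridges since each lies on that cycle.
But removing k-j disconnects k from j; removing h-d disconnects h from d; removing i-j disconnects i from j; removing c-f disconnects c from f — these are bridges.
In total 5 edges are bridges.

a-d, c-f, d-h, i-j, j-k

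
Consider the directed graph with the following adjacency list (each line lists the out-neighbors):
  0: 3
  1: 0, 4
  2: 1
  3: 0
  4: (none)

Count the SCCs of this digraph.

4

{0, 3} are all mutually reachable — one SCC of size 2.
{2} is an SCC by itself.
{1} is an SCC by itself.
{4} is an SCC by itself.
That gives 4 strongly connected components.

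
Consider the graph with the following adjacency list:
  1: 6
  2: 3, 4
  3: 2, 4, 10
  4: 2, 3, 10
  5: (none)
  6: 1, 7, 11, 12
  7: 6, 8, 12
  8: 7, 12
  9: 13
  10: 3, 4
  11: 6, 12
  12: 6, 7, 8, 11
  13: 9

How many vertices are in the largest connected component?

5 is isolated — a component by itself.
Starting from 9 we can reach 9, 13. That is one component of size 2.
Starting from 2 we can reach 2, 3, 4, 10. That is one component of size 4.
Starting from 1 we can reach 1, 6, 7, 8, 11, 12. That is one component of size 6.
The largest has 6 vertices.

6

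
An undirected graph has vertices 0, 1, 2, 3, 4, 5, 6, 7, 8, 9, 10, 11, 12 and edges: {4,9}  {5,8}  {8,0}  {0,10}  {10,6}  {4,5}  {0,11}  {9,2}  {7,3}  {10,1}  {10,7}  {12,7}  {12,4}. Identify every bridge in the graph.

0-11, 1-10, 10-6, 2-9, 3-7, 4-9

The edges on the cycle 12-4-5-8-0-10-7-12 are not bridges since each lies on that cycle.
But removing 4 - 9 disconnects 4 from 9; removing 1 - 10 disconnects 1 from 10; removing 6 - 10 disconnects 6 from 10; removing 3 - 7 disconnects 3 from 7 — these are bridges.
In total 6 edges are bridges.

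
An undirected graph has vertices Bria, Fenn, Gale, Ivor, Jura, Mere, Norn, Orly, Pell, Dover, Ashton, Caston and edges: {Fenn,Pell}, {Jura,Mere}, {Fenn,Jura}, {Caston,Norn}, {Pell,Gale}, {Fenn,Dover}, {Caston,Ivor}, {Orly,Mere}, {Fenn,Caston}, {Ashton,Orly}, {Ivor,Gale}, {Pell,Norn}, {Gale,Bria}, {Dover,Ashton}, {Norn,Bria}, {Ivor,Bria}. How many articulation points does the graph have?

1

Removing Fenn increases the component count from 1 to 2, so Fenn is a cut vertex.
By contrast removing Orly leaves 1 component; it is not a cut vertex. No other vertex is a cut vertex either.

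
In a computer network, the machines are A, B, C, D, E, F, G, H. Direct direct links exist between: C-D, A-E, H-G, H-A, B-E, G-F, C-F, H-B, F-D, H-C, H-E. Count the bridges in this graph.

0

The edges on the cycle H-B-E-H are not bridges since each lies on that cycle.
Every edge lies on some cycle, so there are no bridges.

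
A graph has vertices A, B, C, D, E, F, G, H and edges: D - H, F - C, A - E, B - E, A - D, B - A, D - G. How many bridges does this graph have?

4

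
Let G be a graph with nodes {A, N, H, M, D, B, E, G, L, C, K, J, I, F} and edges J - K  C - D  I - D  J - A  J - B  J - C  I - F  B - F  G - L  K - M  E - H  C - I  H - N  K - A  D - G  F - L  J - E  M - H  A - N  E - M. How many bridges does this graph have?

0

The edges on the cycle J-K-M-E-J are not bridges since each lies on that cycle.
Every edge lies on some cycle, so there are no bridges.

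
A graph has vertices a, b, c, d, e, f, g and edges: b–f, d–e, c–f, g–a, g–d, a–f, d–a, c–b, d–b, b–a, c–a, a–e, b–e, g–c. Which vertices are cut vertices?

Removing e, for instance, still leaves 1 component. No single vertex removal increases the component count — the graph has no articulation points.

none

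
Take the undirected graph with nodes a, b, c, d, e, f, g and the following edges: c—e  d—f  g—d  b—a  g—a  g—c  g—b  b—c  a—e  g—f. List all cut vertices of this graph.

g

Removing g increases the component count from 1 to 2, so g is a cut vertex.
By contrast removing b leaves 1 component; it is not a cut vertex. No other vertex is a cut vertex either.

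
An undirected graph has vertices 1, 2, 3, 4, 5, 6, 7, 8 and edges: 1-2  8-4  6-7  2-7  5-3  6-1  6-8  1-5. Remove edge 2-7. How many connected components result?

1

2 and 7 are still connected via 2-1-6-7, so the component count stays at 1.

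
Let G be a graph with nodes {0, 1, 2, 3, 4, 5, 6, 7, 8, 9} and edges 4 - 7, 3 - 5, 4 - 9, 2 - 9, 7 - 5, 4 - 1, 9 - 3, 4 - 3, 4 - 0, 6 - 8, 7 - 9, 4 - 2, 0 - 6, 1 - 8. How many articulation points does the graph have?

1

Removing 4 increases the component count from 1 to 2, so 4 is a cut vertex.
By contrast removing 6 leaves 1 component; it is not a cut vertex. No other vertex is a cut vertex either.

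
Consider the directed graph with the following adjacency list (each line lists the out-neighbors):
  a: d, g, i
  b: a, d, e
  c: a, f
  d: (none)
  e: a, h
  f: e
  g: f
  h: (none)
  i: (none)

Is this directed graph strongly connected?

There is no directed path from g to c, so the graph is not strongly connected.

No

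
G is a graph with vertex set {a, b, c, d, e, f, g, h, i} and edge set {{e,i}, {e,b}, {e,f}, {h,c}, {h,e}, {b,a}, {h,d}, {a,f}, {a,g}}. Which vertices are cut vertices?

a, e, h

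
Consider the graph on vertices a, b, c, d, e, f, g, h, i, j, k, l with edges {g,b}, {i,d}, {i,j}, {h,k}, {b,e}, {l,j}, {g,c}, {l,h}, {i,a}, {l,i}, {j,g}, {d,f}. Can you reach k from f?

Yes

From f we can reach a, b, c, d, e, f, g, h, i, j, k, l, which includes k.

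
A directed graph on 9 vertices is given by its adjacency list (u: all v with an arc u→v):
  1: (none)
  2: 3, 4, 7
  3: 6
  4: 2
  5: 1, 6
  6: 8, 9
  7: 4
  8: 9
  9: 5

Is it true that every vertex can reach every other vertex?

There is no directed path from 9 to 3, so the graph is not strongly connected.

No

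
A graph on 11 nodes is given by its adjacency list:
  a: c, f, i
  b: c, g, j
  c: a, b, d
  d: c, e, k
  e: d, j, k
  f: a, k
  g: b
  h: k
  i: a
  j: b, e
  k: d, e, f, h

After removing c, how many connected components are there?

1

With c gone, the remaining components are: {a, b, d, e, f, g, h, i, j, k}.
That is 1 component.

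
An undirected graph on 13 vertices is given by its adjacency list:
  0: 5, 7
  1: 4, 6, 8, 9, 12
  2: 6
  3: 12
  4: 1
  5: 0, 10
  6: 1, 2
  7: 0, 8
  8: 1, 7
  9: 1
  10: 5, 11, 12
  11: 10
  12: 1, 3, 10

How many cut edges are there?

6

The edges on the cycle 0-7-8-1-12-10-5-0 are not bridges since each lies on that cycle.
But removing 6-1 disconnects 6 from 1; removing 9-1 disconnects 9 from 1; removing 6-2 disconnects 6 from 2; removing 4-1 disconnects 4 from 1 — these are bridges.
In total 6 edges are bridges.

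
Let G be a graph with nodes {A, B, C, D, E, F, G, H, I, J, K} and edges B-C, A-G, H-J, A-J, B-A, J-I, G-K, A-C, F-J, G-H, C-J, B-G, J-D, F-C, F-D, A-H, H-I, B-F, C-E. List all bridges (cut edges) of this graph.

C-E, G-K

The edges on the cycle F-C-J-D-F are not bridges since each lies on that cycle.
But removing G-K disconnects G from K; removing E-C disconnects E from C — these are bridges.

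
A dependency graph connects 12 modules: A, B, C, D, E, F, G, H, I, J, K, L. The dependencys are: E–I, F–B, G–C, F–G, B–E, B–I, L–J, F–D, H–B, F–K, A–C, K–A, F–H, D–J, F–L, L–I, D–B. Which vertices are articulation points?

Removing F increases the component count from 1 to 2, so F is a cut vertex.
By contrast removing A leaves 1 component; it is not a cut vertex. No other vertex is a cut vertex either.

F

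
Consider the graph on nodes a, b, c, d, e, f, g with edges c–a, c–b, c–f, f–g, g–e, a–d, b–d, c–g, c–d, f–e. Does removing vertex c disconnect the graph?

Yes

Deleting c raises the number of components from 1 to 2, so c is a cut vertex.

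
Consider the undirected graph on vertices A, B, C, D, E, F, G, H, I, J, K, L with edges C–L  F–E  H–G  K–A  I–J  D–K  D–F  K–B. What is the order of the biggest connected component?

Starting from G we can reach G, H. That is one component of size 2.
Starting from C we can reach C, L. That is one component of size 2.
Starting from I we can reach I, J. That is one component of size 2.
Starting from A we can reach A, B, D, E, F, K. That is one component of size 6.
The largest has 6 vertices.

6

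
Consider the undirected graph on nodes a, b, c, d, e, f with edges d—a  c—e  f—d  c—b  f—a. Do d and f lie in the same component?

From d we can reach a, d, f, which includes f.

Yes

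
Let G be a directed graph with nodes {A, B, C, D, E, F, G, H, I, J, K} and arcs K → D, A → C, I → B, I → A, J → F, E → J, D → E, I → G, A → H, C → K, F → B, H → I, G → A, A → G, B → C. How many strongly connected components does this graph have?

{B, C, D, E, F, J, K} are all mutually reachable — one SCC of size 7.
{A, G, H, I} are all mutually reachable — one SCC of size 4.
That gives 2 strongly connected components.

2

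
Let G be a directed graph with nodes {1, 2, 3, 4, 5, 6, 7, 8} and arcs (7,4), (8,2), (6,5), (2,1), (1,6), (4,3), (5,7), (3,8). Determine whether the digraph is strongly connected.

From 2 we can reach every vertex (1, 2, 3, 4, 5, 6, 7, 8), and every vertex can reach 2 (1, 2, 3, 4, 5, 6, 7, 8). So the whole graph is one strongly connected component.

Yes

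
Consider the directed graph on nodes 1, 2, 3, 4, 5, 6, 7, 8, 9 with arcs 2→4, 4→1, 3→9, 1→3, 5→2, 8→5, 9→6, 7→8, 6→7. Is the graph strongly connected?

Yes

From 3 we can reach every vertex (1, 2, 3, 4, 5, 6, 7, 8, 9), and every vertex can reach 3 (1, 2, 3, 4, 5, 6, 7, 8, 9). So the whole graph is one strongly connected component.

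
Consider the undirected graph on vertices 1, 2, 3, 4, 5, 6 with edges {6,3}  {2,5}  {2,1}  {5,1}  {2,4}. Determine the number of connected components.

2

Starting from 3 we can reach 3, 6. That is one component of size 2.
Starting from 1 we can reach 1, 2, 4, 5. That is one component of size 4.
Total: 2 components.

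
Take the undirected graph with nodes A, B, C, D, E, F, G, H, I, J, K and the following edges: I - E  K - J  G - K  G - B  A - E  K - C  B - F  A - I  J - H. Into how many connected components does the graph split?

D is isolated — a component by itself.
Starting from A we can reach A, E, I. That is one component of size 3.
Starting from B we can reach B, C, F, G, H, J, K. That is one component of size 7.
Total: 3 components.

3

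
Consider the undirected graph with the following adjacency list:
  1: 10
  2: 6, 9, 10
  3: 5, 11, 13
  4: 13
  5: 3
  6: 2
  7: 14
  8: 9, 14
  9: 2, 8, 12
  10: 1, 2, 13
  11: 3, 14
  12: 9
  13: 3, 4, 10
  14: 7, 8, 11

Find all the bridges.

1-10, 12-9, 13-4, 14-7, 2-6, 3-5

The edges on the cycle 10-13-3-11-14-8-9-2-10 are not bridges since each lies on that cycle.
But removing 6-2 disconnects 6 from 2; removing 12-9 disconnects 12 from 9; removing 7-14 disconnects 7 from 14; removing 13-4 disconnects 13 from 4 — these are bridges.
In total 6 edges are bridges.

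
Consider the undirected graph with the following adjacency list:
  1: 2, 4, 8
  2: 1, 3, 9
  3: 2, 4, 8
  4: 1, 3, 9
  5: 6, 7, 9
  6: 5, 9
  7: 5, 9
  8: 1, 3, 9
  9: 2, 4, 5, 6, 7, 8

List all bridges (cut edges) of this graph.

none

The edges on the cycle 9-6-5-9 are not bridges since each lies on that cycle.
Every edge lies on some cycle, so there are no bridges.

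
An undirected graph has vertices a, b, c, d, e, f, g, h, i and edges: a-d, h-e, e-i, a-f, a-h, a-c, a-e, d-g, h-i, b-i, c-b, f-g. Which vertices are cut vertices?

Removing a increases the component count from 1 to 2, so a is a cut vertex.
By contrast removing f leaves 1 component; it is not a cut vertex. No other vertex is a cut vertex either.

a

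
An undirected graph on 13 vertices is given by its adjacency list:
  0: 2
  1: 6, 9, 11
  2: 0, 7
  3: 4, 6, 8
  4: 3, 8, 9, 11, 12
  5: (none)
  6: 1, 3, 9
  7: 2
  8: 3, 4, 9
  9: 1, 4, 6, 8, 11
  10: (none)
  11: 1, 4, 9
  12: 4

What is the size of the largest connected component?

5 is isolated — a component by itself.
10 is isolated — a component by itself.
Starting from 0 we can reach 0, 2, 7. That is one component of size 3.
Starting from 1 we can reach 1, 3, 4, 6, 8, 9, 11, 12. That is one component of size 8.
The largest has 8 vertices.

8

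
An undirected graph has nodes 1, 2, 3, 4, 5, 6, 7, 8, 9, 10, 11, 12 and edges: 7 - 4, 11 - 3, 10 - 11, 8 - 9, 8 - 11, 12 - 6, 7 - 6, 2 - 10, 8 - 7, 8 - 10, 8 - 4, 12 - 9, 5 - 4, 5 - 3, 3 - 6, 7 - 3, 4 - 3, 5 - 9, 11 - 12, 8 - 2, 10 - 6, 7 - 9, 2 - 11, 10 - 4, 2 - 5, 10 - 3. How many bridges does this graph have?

0

The edges on the cycle 8-2-10-11-12-9-8 are not bridges since each lies on that cycle.
Every edge lies on some cycle, so there are no bridges.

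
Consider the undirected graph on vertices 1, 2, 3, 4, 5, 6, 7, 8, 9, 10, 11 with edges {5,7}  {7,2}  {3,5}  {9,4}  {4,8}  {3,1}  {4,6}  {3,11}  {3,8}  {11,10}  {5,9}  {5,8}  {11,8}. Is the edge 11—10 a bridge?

Yes

Removing 11—10 leaves no path between 11 and 10: the component count goes from 1 to 2. So it is a bridge.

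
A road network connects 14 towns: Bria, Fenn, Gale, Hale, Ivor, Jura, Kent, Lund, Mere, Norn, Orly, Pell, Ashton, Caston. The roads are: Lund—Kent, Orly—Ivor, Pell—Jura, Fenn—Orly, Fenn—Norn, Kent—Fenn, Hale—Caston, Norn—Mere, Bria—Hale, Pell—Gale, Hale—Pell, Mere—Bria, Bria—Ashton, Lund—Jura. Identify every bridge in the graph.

The edges on the cycle Lund-Kent-Fenn-Norn-Mere-Bria-Hale-Pell-Jura-Lund are not bridges since each lies on that cycle.
But removing Gale—Pell disconnects Gale from Pell; removing Orly—Ivor disconnects Orly from Ivor; removing Ashton—Bria disconnects Ashton from Bria; removing Orly—Fenn disconnects Orly from Fenn — these are bridges.
In total 5 edges are bridges.

Ashton-Bria, Caston-Hale, Fenn-Orly, Gale-Pell, Ivor-Orly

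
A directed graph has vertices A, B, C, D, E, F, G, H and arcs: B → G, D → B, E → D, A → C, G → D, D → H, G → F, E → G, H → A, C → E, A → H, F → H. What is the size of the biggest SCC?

8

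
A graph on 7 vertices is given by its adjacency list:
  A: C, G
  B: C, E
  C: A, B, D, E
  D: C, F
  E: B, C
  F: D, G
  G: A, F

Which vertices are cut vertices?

Removing C increases the component count from 1 to 2, so C is a cut vertex.
By contrast removing B leaves 1 component; it is not a cut vertex. No other vertex is a cut vertex either.

C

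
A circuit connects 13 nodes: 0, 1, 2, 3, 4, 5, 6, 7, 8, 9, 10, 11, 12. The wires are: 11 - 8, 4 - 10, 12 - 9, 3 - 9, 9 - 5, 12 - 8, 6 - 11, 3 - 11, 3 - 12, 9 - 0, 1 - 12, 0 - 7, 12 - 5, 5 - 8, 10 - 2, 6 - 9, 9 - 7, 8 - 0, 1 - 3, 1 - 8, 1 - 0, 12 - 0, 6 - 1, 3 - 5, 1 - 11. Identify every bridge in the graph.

10-2, 10-4

The edges on the cycle 12-8-0-12 are not bridges since each lies on that cycle.
But removing 4 - 10 disconnects 4 from 10; removing 10 - 2 disconnects 10 from 2 — these are bridges.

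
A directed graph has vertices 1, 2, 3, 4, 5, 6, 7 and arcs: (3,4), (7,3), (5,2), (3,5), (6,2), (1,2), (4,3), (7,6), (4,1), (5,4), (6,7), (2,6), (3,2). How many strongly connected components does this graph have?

{1, 2, 3, 4, 5, 6, 7} are all mutually reachable — one SCC of size 7.
That gives 1 strongly connected component.

1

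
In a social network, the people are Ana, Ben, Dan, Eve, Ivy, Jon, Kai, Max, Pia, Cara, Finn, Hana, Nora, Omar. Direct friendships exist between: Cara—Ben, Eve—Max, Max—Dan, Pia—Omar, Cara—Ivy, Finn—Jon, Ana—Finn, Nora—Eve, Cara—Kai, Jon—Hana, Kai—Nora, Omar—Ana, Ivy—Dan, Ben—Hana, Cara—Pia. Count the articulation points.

1

Removing Cara increases the component count from 1 to 2, so Cara is a cut vertex.
By contrast removing Ivy leaves 1 component; it is not a cut vertex. No other vertex is a cut vertex either.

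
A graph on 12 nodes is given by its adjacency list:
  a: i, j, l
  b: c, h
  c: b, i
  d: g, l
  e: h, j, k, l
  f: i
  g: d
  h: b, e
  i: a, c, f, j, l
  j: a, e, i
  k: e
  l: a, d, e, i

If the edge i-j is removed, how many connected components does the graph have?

1

i and j are still connected via i-a-j, so the component count stays at 1.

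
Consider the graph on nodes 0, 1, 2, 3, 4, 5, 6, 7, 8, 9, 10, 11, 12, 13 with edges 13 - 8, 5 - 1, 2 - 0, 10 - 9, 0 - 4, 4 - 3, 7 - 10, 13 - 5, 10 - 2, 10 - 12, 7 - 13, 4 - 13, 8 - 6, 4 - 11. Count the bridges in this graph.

8

The edges on the cycle 7-10-2-0-4-13-7 are not bridges since each lies on that cycle.
But removing 4 - 3 disconnects 4 from 3; removing 10 - 12 disconnects 10 from 12; removing 8 - 6 disconnects 8 from 6; removing 5 - 1 disconnects 5 from 1 — these are bridges.
In total 8 edges are bridges.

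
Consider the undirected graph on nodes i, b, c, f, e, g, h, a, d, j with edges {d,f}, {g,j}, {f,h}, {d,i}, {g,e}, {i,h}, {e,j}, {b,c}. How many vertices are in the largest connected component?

4

a is isolated — a component by itself.
Starting from b we can reach b, c. That is one component of size 2.
Starting from e we can reach e, g, j. That is one component of size 3.
Starting from d we can reach d, f, h, i. That is one component of size 4.
The largest has 4 vertices.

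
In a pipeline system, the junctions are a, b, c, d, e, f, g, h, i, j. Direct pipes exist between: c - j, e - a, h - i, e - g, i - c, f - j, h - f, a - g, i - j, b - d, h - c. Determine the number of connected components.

3

Starting from b we can reach b, d. That is one component of size 2.
Starting from a we can reach a, e, g. That is one component of size 3.
Starting from c we can reach c, f, h, i, j. That is one component of size 5.
Total: 3 components.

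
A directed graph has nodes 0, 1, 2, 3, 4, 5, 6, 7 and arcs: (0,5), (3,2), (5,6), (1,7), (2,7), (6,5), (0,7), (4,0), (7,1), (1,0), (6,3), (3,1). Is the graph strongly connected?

No

There is no directed path from 2 to 4, so the graph is not strongly connected.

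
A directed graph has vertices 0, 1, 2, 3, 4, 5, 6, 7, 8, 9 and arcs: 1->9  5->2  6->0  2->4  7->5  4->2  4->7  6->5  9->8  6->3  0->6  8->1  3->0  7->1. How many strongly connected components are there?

{2, 4, 5, 7} are all mutually reachable — one SCC of size 4.
{1, 8, 9} are all mutually reachable — one SCC of size 3.
{0, 3, 6} are all mutually reachable — one SCC of size 3.
That gives 3 strongly connected components.

3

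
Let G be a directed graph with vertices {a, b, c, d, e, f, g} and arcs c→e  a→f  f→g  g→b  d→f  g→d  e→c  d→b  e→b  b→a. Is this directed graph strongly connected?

No

There is no directed path from d to c, so the graph is not strongly connected.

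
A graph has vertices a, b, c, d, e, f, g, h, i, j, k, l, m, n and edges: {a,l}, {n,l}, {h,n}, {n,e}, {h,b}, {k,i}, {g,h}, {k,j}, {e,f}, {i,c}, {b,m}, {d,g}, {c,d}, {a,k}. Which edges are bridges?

b-h, b-m, e-f, e-n, j-k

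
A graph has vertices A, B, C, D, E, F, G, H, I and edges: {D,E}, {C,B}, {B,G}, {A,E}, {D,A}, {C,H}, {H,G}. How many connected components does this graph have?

4

F is isolated — a component by itself.
I is isolated — a component by itself.
Starting from A we can reach A, D, E. That is one component of size 3.
Starting from B we can reach B, C, G, H. That is one component of size 4.
Total: 4 components.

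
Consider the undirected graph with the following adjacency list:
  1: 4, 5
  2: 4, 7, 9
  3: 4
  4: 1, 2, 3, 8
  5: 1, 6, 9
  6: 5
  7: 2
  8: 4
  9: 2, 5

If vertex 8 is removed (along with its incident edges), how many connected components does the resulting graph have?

1

With 8 gone, the remaining components are: {1, 2, 3, 4, 5, 6, 7, 9}.
That is 1 component.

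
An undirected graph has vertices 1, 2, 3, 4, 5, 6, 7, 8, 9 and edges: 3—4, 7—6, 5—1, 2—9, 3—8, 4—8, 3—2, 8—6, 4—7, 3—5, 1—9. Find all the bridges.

none

The edges on the cycle 3-4-7-6-8-3 are not bridges since each lies on that cycle.
Every edge lies on some cycle, so there are no bridges.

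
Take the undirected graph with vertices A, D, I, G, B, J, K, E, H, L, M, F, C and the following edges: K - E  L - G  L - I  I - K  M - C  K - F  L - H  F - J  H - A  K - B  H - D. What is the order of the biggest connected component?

Starting from C we can reach C, M. That is one component of size 2.
Starting from A we can reach A, B, D, E, F, G, H, I, J, K, L. That is one component of size 11.
The largest has 11 vertices.

11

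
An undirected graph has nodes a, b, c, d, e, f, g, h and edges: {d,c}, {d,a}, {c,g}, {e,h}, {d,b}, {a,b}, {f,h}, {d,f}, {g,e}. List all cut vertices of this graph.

d

Removing d increases the component count from 1 to 2, so d is a cut vertex.
By contrast removing e leaves 1 component; it is not a cut vertex. No other vertex is a cut vertex either.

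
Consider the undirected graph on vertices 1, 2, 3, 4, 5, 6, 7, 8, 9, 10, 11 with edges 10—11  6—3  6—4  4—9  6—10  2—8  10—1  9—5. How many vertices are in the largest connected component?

7 is isolated — a component by itself.
Starting from 2 we can reach 2, 8. That is one component of size 2.
Starting from 1 we can reach 1, 3, 4, 5, 6, 9, 10, 11. That is one component of size 8.
The largest has 8 vertices.

8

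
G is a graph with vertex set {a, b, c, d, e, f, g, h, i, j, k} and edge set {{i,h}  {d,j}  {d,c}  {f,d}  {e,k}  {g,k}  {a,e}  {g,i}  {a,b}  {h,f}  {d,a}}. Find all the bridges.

The edges on the cycle g-i-h-f-d-a-e-k-g are not bridges since each lies on that cycle.
But removing c - d disconnects c from d; removing b - a disconnects b from a; removing j - d disconnects j from d — these are bridges.

a-b, c-d, d-j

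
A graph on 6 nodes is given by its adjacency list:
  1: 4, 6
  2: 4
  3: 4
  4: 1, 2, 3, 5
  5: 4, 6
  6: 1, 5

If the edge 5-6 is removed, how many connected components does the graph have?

1

5 and 6 are still connected via 5-4-1-6, so the component count stays at 1.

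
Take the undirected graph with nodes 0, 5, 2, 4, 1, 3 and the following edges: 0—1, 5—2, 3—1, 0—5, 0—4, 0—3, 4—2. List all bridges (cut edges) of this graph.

none

The edges on the cycle 0-3-1-0 are not bridges since each lies on that cycle.
Every edge lies on some cycle, so there are no bridges.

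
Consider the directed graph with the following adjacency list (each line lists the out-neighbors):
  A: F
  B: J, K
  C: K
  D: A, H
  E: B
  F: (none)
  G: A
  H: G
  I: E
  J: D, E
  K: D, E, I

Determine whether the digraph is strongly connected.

No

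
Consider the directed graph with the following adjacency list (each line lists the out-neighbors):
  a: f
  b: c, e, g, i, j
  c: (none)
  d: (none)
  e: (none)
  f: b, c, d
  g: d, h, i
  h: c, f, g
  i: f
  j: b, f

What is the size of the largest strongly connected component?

6

{b, f, g, h, i, j} are all mutually reachable — one SCC of size 6.
{c} is an SCC by itself.
{e} is an SCC by itself.
{d} is an SCC by itself.
{a} is an SCC by itself.
The largest has 6 vertices.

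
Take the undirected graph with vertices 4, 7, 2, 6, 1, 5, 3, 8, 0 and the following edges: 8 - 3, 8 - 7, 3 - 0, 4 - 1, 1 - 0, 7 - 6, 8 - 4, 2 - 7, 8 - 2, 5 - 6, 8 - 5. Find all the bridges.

The edges on the cycle 8-2-7-8 are not bridges since each lies on that cycle.
Every edge lies on some cycle, so there are no bridges.

none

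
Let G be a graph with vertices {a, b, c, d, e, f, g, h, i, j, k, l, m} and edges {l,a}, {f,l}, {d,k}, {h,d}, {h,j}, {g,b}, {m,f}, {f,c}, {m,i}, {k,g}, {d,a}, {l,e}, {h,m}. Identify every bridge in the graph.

The edges on the cycle h-d-a-l-f-m-h are not bridges since each lies on that cycle.
But removing g - k disconnects g from k; removing m - i disconnects m from i; removing k - d disconnects k from d; removing g - b disconnects g from b — these are bridges.
In total 7 edges are bridges.

b-g, c-f, d-k, e-l, g-k, h-j, i-m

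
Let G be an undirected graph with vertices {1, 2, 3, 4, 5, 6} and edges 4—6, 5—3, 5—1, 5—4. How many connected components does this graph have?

2

2 is isolated — a component by itself.
Starting from 1 we can reach 1, 3, 4, 5, 6. That is one component of size 5.
Total: 2 components.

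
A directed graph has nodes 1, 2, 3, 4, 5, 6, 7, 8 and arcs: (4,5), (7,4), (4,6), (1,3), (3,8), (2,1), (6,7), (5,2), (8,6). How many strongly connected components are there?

1

{1, 2, 3, 4, 5, 6, 7, 8} are all mutually reachable — one SCC of size 8.
That gives 1 strongly connected component.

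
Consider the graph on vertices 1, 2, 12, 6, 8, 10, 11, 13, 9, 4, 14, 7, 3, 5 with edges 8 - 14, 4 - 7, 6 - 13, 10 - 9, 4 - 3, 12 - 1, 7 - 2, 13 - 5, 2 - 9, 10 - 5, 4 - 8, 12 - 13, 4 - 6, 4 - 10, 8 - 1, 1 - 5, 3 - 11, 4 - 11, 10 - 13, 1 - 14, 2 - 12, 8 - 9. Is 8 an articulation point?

No

Deleting 8 leaves 1 component (was 1) (its neighbors 1, 4, 9, 14 remain connected to each other), so 8 is not a cut vertex.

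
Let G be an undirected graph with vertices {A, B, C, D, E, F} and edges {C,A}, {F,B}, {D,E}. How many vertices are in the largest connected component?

Starting from B we can reach B, F. That is one component of size 2.
Starting from A we can reach A, C. That is one component of size 2.
Starting from D we can reach D, E. That is one component of size 2.
The largest has 2 vertices.

2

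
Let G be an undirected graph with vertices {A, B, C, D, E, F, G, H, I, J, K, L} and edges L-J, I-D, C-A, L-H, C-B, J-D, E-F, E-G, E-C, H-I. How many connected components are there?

K is isolated — a component by itself.
Starting from D we can reach D, H, I, J, L. That is one component of size 5.
Starting from A we can reach A, B, C, E, F, G. That is one component of size 6.
Total: 3 components.

3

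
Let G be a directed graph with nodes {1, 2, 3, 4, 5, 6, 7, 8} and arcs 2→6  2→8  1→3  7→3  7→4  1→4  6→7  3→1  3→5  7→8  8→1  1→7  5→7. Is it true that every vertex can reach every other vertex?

There is no directed path from 4 to 2, so the graph is not strongly connected.

No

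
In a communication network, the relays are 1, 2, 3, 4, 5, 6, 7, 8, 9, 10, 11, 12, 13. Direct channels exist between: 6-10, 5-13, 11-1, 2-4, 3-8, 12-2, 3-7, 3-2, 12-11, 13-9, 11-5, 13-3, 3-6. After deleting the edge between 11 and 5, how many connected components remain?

11 and 5 are still connected via 11-12-2-3-13-5, so the component count stays at 1.

1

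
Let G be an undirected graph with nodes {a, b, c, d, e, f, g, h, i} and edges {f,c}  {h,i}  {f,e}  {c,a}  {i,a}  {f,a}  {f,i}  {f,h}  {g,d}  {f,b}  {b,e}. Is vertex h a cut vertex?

Deleting h leaves 2 components (was 2), so h is not a cut vertex.

No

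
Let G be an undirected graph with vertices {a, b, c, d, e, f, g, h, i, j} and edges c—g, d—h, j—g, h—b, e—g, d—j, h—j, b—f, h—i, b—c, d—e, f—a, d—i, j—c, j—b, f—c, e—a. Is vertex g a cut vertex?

Deleting g leaves 1 component (was 1) (its neighbors c, e, j remain connected to each other), so g is not a cut vertex.

No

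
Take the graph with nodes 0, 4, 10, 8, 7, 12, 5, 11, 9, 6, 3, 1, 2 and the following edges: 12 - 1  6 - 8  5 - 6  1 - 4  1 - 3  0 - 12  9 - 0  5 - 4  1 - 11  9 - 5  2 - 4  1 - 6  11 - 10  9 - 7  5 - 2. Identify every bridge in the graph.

1-11, 1-3, 10-11, 6-8, 7-9

The edges on the cycle 9-0-12-1-4-5-9 are not bridges since each lies on that cycle.
But removing 1 - 3 disconnects 1 from 3; removing 11 - 10 disconnects 11 from 10; removing 9 - 7 disconnects 9 from 7; removing 8 - 6 disconnects 8 from 6 — these are bridges.
In total 5 edges are bridges.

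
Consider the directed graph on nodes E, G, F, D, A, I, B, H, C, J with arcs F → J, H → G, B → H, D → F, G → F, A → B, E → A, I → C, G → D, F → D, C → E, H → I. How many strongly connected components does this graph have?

{A, B, C, E, H, I} are all mutually reachable — one SCC of size 6.
{D, F} are all mutually reachable — one SCC of size 2.
{G} is an SCC by itself.
{J} is an SCC by itself.
That gives 4 strongly connected components.

4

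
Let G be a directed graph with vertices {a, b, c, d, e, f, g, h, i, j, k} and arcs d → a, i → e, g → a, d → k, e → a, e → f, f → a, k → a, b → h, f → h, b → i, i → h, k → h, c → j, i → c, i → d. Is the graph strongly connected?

There is no directed path from j to i, so the graph is not strongly connected.

No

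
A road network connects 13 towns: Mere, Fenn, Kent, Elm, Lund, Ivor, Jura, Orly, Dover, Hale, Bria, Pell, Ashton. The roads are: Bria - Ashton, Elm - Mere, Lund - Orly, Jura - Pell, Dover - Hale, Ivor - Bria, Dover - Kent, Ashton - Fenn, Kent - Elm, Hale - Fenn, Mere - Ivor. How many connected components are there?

3

Starting from Lund we can reach Lund, Orly. That is one component of size 2.
Starting from Jura we can reach Jura, Pell. That is one component of size 2.
Starting from Elm we can reach Elm, Bria, Fenn, Hale, Ivor, Kent, Mere, Dover, Ashton. That is one component of size 9.
Total: 3 components.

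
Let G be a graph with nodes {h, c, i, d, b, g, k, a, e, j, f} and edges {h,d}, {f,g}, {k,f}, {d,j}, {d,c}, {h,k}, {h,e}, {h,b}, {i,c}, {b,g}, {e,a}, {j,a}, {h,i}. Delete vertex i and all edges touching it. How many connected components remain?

With i gone, the remaining components are: {a, b, c, d, e, f, g, h, j, k}.
That is 1 component.

1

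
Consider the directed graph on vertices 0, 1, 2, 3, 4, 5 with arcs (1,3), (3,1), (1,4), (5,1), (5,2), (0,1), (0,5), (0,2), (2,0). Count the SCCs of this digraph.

3

{0, 2, 5} are all mutually reachable — one SCC of size 3.
{1, 3} are all mutually reachable — one SCC of size 2.
{4} is an SCC by itself.
That gives 3 strongly connected components.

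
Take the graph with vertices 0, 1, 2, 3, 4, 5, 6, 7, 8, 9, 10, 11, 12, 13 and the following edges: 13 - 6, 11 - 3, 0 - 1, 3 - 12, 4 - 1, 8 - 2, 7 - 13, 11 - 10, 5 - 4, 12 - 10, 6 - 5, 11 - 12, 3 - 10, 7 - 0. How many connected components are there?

9 is isolated — a component by itself.
Starting from 2 we can reach 2, 8. That is one component of size 2.
Starting from 3 we can reach 3, 10, 11, 12. That is one component of size 4.
Starting from 0 we can reach 0, 1, 4, 5, 6, 7, 13. That is one component of size 7.
Total: 4 components.

4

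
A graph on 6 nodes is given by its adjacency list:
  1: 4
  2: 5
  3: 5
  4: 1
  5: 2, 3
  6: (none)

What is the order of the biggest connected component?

3

6 is isolated — a component by itself.
Starting from 1 we can reach 1, 4. That is one component of size 2.
Starting from 2 we can reach 2, 3, 5. That is one component of size 3.
The largest has 3 vertices.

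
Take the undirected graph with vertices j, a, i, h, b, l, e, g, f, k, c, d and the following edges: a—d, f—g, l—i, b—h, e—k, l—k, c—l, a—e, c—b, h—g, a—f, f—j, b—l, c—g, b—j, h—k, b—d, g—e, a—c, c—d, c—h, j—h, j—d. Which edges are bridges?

The edges on the cycle c-b-l-c are not bridges since each lies on that cycle.
But removing l—i disconnects l from i — this is a bridge.

i-l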